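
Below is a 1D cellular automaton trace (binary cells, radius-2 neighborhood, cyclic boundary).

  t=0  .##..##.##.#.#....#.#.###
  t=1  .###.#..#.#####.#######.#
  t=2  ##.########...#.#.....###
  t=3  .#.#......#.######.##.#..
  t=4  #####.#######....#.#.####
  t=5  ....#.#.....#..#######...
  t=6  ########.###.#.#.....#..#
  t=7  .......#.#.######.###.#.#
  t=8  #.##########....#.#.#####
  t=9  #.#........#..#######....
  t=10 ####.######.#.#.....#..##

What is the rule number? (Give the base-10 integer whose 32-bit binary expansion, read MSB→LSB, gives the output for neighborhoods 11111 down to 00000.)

922099687

  ##### -> .   bit 31 = 0  t=1,i=12
  ####. -> .   bit 30 = 0  t=1,i=13
  ###.# -> #   bit 29 = 1  t=0,i=24
  ###.. -> #   bit 28 = 1  t=2,i=10
  ##.## -> .   bit 27 = 0  t=0,i=0
  ##.#. -> #   bit 26 = 1  t=0,i=10
  ##..# -> #   bit 25 = 1  t=0,i=3
  ##... -> .   bit 24 = 0  t=2,i=11
  #.### -> #   bit 23 = 1  t=0,i=22
  #.##. -> #   bit 22 = 1  t=0,i=1
  #.#.# -> #   bit 21 = 1  t=0,i=11
  #.#.. -> #   bit 20 = 1  t=0,i=13
  #..## -> .   bit 19 = 0  t=0,i=4
  #..#. -> #   bit 18 = 1  t=1,i=7
  #...# -> #   bit 17 = 1  t=2,i=12
  #.... -> .   bit 16 = 0  t=0,i=15
  .#### -> .   bit 15 = 0  t=1,i=11
  .###. -> .   bit 14 = 0  t=0,i=23
  .##.# -> .   bit 13 = 0  t=0,i=6
  .##.. -> #   bit 12 = 1  t=0,i=2
  .#.## -> #   bit 11 = 1  t=0,i=21
  .#.#. -> #   bit 10 = 1  t=0,i=12
  .#..# -> #   bit 9 = 1  t=1,i=6
  .#... -> #   bit 8 = 1  t=0,i=14
  ..### -> #   bit 7 = 1  t=2,i=22
  ..##. -> #   bit 6 = 1  t=0,i=5
  ..#.# -> #   bit 5 = 1  t=0,i=18
  ..#.. -> .   bit 4 = 0  t=5,i=12
  ...## -> .   bit 3 = 0  t=2,i=21
  ...#. -> #   bit 2 = 1  t=0,i=17
  ....# -> #   bit 1 = 1  t=0,i=16
  ..... -> #   bit 0 = 1  t=2,i=19
  bits 00110110111101100001111111100111 = 922099687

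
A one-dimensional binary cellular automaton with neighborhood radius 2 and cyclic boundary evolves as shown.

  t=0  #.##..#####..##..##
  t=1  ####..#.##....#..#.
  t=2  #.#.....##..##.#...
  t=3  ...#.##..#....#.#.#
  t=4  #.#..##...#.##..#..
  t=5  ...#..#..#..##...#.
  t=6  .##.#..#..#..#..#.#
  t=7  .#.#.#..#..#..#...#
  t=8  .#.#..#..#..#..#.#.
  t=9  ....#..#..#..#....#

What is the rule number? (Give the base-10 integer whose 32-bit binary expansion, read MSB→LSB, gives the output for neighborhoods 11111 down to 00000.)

  ##### -> #   bit 31 = 1  t=0,i=8
  ####. -> #   bit 30 = 1  t=0,i=9
  ###.# -> #   bit 29 = 1  t=0,i=0
  ###.. -> .   bit 28 = 0  t=0,i=10
  ##.## -> #   bit 27 = 1  t=0,i=1
  ##.#. -> #   bit 26 = 1  t=2,i=14
  ##..# -> .   bit 25 = 0  t=0,i=4
  ##... -> .   bit 24 = 0  t=1,i=10
  #.### -> #   bit 23 = 1  t=1,i=0
  #.##. -> #   bit 22 = 1  t=0,i=2
  #.#.# -> #   bit 21 = 1  t=3,i=16
  #.#.. -> .   bit 20 = 0  t=2,i=2
  #..## -> .   bit 19 = 0  t=0,i=5
  #..#. -> .   bit 18 = 0  t=1,i=5
  #...# -> .   bit 17 = 0  t=2,i=17
  #.... -> .   bit 16 = 0  t=1,i=11
  .#### -> .   bit 15 = 0  t=0,i=7
  .###. -> .   bit 14 = 0  t=0,i=18
  .##.# -> .   bit 13 = 0  t=2,i=13
  .##.. -> #   bit 12 = 1  t=0,i=3
  .#.## -> .   bit 11 = 0  t=1,i=7
  .#.#. -> .   bit 10 = 0  t=2,i=1
  .#..# -> #   bit 9 = 1  t=1,i=15
  .#... -> #   bit 8 = 1  t=2,i=3
  ..### -> #   bit 7 = 1  t=0,i=6
  ..##. -> .   bit 6 = 0  t=0,i=13
  ..#.# -> .   bit 5 = 0  t=1,i=6
  ..#.. -> .   bit 4 = 0  t=1,i=14
  ...## -> .   bit 3 = 0  t=2,i=7
  ...#. -> #   bit 2 = 1  t=1,i=13
  ....# -> #   bit 1 = 1  t=1,i=12
  ..... -> #   bit 0 = 1  t=2,i=5
  bits 11101100111000000001001110000111 = 3974108039

3974108039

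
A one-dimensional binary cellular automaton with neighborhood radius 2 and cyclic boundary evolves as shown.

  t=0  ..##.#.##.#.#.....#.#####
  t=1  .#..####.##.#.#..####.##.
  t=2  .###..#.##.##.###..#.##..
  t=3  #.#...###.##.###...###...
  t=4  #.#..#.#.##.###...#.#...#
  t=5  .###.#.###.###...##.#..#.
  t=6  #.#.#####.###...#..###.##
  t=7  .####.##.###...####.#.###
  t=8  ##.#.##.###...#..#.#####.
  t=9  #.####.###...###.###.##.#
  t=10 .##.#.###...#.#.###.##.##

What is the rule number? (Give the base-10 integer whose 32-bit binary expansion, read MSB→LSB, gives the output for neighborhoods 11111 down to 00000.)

  ##### -> #   bit 31 = 1  t=0,i=22
  ####. -> #   bit 30 = 1  t=0,i=23
  ###.# -> .   bit 29 = 0  t=1,i=7
  ###.. -> .   bit 28 = 0  t=0,i=24
  ##.## -> #   bit 27 = 1  t=1,i=8
  ##.#. -> #   bit 26 = 1  t=0,i=4
  ##..# -> .   bit 25 = 0  t=0,i=0
  ##... -> .   bit 24 = 0  t=2,i=23
  #.### -> #   bit 23 = 1  t=0,i=20
  #.##. -> #   bit 22 = 1  t=0,i=7
  #.#.# -> #   bit 21 = 1  t=0,i=5
  #.#.. -> #   bit 20 = 1  t=0,i=12
  #..## -> #   bit 19 = 1  t=0,i=1
  #..#. -> .   bit 18 = 0  t=1,i=0
  #...# -> .   bit 17 = 0  t=2,i=24
  #.... -> #   bit 16 = 1  t=0,i=14
  .#### -> .   bit 15 = 0  t=0,i=21
  .###. -> #   bit 14 = 1  t=2,i=2
  .##.# -> .   bit 13 = 0  t=0,i=3
  .##.. -> .   bit 12 = 0  t=1,i=23
  .#.## -> #   bit 11 = 1  t=0,i=6
  .#.#. -> .   bit 10 = 0  t=0,i=11
  .#..# -> #   bit 9 = 1  t=1,i=2
  .#... -> .   bit 8 = 0  t=0,i=13
  ..### -> .   bit 7 = 0  t=1,i=4
  ..##. -> .   bit 6 = 0  t=0,i=2
  ..#.# -> #   bit 5 = 1  t=0,i=18
  ..#.. -> #   bit 4 = 1  t=1,i=1
  ...## -> #   bit 3 = 1  t=2,i=0
  ...#. -> #   bit 2 = 1  t=0,i=17
  ....# -> .   bit 1 = 0  t=0,i=16
  ..... -> .   bit 0 = 0  t=0,i=15
  bits 11001100111110010100101000111100 = 3438889532

3438889532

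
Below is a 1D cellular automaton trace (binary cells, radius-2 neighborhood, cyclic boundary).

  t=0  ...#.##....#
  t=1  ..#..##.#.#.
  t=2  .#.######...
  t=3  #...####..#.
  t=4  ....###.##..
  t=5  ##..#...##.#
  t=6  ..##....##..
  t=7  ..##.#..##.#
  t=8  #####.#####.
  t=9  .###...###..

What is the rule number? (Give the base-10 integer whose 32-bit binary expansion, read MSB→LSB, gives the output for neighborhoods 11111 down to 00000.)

  nb #####: next=#  (t=2,i=5, bit31=1)
  nb ####.: next=#  (t=2,i=7, bit30=1)
  nb ###.#: next=.  (t=4,i=6, bit29=0)
  nb ###..: next=.  (t=2,i=8, bit28=0)
  nb ##.##: next=.  (t=4,i=7, bit27=0)
  nb ##.#.: next=#  (t=1,i=7, bit26=1)
  nb ##..#: next=#  (t=3,i=8, bit25=1)
  nb ##...: next=.  (t=0,i=7, bit24=0)
  nb #.###: next=.  (t=2,i=3, bit23=0)
  nb #.##.: next=#  (t=0,i=5, bit22=1)
  nb #.#.#: next=#  (t=1,i=8, bit21=1)
  nb #.#..: next=.  (t=1,i=10, bit20=0)
  nb #..##: next=#  (t=1,i=4, bit19=1)
  nb #..#.: next=#  (t=3,i=9, bit18=1)
  nb #...#: next=.  (t=0,i=1, bit17=0)
  nb #....: next=#  (t=0,i=8, bit16=1)
  nb .####: next=#  (t=2,i=4, bit15=1)
  nb .###.: next=.  (t=4,i=5, bit14=0)
  nb .##.#: next=#  (t=1,i=6, bit13=1)
  nb .##..: next=#  (t=0,i=6, bit12=1)
  nb .#.##: next=.  (t=0,i=4, bit11=0)
  nb .#.#.: next=.  (t=1,i=9, bit10=0)
  nb .#..#: next=#  (t=1,i=3, bit9=1)
  nb .#...: next=.  (t=0,i=0, bit8=0)
  nb ..###: next=#  (t=3,i=4, bit7=1)
  nb ..##.: next=#  (t=1,i=5, bit6=1)
  nb ..#.#: next=.  (t=0,i=3, bit5=0)
  nb ..#..: next=.  (t=0,i=11, bit4=0)
  nb ...##: next=.  (t=3,i=3, bit3=0)
  nb ...#.: next=#  (t=0,i=2, bit2=1)
  nb ....#: next=.  (t=0,i=9, bit1=0)
  nb .....: next=#  (t=4,i=0, bit0=1)
  bits 11000110011011011011001011000101 = 3329077957

3329077957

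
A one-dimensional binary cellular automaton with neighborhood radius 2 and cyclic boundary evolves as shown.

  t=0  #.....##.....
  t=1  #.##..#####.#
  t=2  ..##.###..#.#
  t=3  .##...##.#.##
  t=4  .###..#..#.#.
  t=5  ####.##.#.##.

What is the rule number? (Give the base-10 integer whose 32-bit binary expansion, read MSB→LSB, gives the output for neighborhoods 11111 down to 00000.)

  #####|.  b31=0 t=1,i=8
  ####.|.  b30=0 t=1,i=9
  ###.#|#  b29=1 t=1,i=10
  ###..|#  b28=1 t=2,i=7
  ##.##|.  b27=0 t=1,i=1
  ##.#.|.  b26=0 t=3,i=8
  ##..#|.  b25=0 t=1,i=4
  ##...|#  b24=1 t=0,i=8
  #.###|.  b23=0 t=2,i=5
  #.##.|#  b22=1 t=1,i=2
  #.#.#|#  b21=1 t=3,i=9
  #.#..|#  b20=1 t=2,i=12
  #..##|#  b19=1 t=1,i=5
  #..#.|#  b18=1 t=2,i=9
  #...#|.  b17=0 t=3,i=4
  #....|#  b16=1 t=0,i=2
  .####|#  b15=1 t=1,i=7
  .###.|#  b14=1 t=2,i=6
  .##.#|.  b13=0 t=1,i=0
  .##..|#  b12=1 t=0,i=7
  .#.##|.  b11=0 t=3,i=10
  .#.#.|#  b10=1 t=2,i=11
  .#..#|.  b9=0 t=2,i=0
  .#...|.  b8=0 t=0,i=1
  ..###|#  b7=1 t=1,i=6
  ..##.|#  b6=1 t=0,i=6
  ..#.#|.  b5=0 t=2,i=10
  ..#..|#  b4=1 t=0,i=0
  ...##|.  b3=0 t=0,i=5
  ...#.|#  b2=1 t=0,i=12
  ....#|.  b1=0 t=0,i=4
  .....|#  b0=1 t=0,i=3
  bits 00110001011111011101010011010101 = 830330069

830330069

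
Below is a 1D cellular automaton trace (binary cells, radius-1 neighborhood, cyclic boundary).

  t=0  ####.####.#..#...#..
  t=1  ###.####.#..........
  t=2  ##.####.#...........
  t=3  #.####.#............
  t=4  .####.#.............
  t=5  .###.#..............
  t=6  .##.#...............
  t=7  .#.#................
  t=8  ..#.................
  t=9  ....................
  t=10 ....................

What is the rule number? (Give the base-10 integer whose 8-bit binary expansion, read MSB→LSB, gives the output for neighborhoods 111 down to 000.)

168

  [7] ### => #  t=0,i=1
  [6] ##. => .  t=0,i=3
  [5] #.# => #  t=0,i=4
  [4] #.. => .  t=0,i=11
  [3] .## => #  t=0,i=0
  [2] .#. => .  t=0,i=10
  [1] ..# => .  t=0,i=12
  [0] ... => .  t=0,i=15
  bits 10101000 = 168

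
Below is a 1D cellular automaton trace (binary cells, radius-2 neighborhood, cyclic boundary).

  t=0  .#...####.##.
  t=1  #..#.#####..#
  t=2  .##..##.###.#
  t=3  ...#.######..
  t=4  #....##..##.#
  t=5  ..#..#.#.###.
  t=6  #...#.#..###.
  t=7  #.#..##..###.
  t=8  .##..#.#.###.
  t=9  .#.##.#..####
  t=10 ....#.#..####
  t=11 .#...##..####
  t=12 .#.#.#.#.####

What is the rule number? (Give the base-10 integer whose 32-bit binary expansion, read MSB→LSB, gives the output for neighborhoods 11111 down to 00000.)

  ##### -> .   bit 31 = 0  t=1,i=7
  ####. -> #   bit 30 = 1  t=0,i=7
  ###.# -> #   bit 29 = 1  t=0,i=8
  ###.. -> #   bit 28 = 1  t=1,i=9
  ##.## -> #   bit 27 = 1  t=0,i=9
  ##.#. -> .   bit 26 = 0  t=2,i=11
  ##..# -> #   bit 25 = 1  t=0,i=12
  ##... -> .   bit 24 = 0  t=3,i=11
  #.### -> #   bit 23 = 1  t=1,i=5
  #.##. -> .   bit 22 = 0  t=0,i=10
  #.#.# -> .   bit 21 = 0  t=2,i=12
  #.#.. -> #   bit 20 = 1  t=6,i=0
  #..## -> .   bit 19 = 0  t=1,i=11
  #..#. -> #   bit 18 = 1  t=0,i=0
  #...# -> #   bit 17 = 1  t=0,i=3
  #.... -> #   bit 16 = 1  t=3,i=12
  .#### -> #   bit 15 = 1  t=0,i=6
  .###. -> #   bit 14 = 1  t=2,i=9
  .##.# -> #   bit 13 = 1  t=2,i=6
  .##.. -> .   bit 12 = 0  t=0,i=11
  .#.## -> .   bit 11 = 0  t=1,i=4
  .#.#. -> #   bit 10 = 1  t=5,i=6
  .#..# -> .   bit 9 = 0  t=5,i=3
  .#... -> .   bit 8 = 0  t=0,i=2
  ..### -> #   bit 7 = 1  t=0,i=5
  ..##. -> #   bit 6 = 1  t=1,i=12
  ..#.# -> .   bit 5 = 0  t=1,i=3
  ..#.. -> .   bit 4 = 0  t=0,i=1
  ...## -> .   bit 3 = 0  t=0,i=4
  ...#. -> .   bit 2 = 0  t=3,i=2
  ....# -> .   bit 1 = 0  t=3,i=1
  ..... -> #   bit 0 = 1  t=3,i=0
  bits 01111010100101111110010011000001 = 2056774849

2056774849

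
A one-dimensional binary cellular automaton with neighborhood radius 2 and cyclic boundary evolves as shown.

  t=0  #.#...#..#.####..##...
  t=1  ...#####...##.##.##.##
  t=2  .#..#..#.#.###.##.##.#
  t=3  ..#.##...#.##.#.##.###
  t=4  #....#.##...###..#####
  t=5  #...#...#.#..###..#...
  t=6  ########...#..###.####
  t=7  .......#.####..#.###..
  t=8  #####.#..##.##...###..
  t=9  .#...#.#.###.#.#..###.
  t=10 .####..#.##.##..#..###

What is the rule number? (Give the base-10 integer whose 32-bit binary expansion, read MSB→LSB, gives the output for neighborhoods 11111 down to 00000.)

513995605

  #####|.  b31=0 t=1,i=5
  ####.|.  b30=0 t=0,i=13
  ###.#|.  b29=0 t=2,i=13
  ###..|#  b28=1 t=0,i=14
  ##.##|#  b27=1 t=1,i=13
  ##.#.|#  b26=1 t=2,i=20
  ##..#|#  b25=1 t=0,i=15
  ##...|.  b24=0 t=0,i=19
  #.###|#  b23=1 t=0,i=11
  #.##.|.  b22=0 t=1,i=14
  #.#.#|#  b21=1 t=2,i=9
  #.#..|.  b20=0 t=0,i=2
  #..##|.  b19=0 t=0,i=16
  #..#.|.  b18=0 t=0,i=8
  #...#|#  b17=1 t=0,i=4
  #....|.  b16=0 t=4,i=2
  .####|#  b15=1 t=0,i=12
  .###.|#  b14=1 t=2,i=12
  .##.#|#  b13=1 t=1,i=12
  .##..|#  b12=1 t=0,i=18
  .#.##|.  b11=0 t=0,i=10
  .#.#.|.  b10=0 t=0,i=1
  .#..#|#  b9=1 t=0,i=7
  .#...|#  b8=1 t=0,i=3
  ..###|.  b7=0 t=1,i=3
  ..##.|#  b6=1 t=0,i=17
  ..#.#|.  b5=0 t=0,i=0
  ..#..|#  b4=1 t=0,i=6
  ...##|.  b3=0 t=1,i=2
  ...#.|#  b2=1 t=0,i=5
  ....#|.  b1=0 t=4,i=3
  .....|#  b0=1 t=7,i=0
  bits 00011110101000101111001101010101 = 513995605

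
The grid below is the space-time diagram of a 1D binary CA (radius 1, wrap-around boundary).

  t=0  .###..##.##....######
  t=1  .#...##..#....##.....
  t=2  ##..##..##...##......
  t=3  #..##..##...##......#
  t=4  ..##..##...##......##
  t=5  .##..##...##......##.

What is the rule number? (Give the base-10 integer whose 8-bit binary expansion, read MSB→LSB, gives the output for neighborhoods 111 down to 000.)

  ###|.  b7=0 t=0,i=2
  ##.|.  b6=0 t=0,i=3
  #.#|.  b5=0 t=0,i=0
  #..|.  b4=0 t=0,i=4
  .##|#  b3=1 t=0,i=1
  .#.|#  b2=1 t=1,i=1
  ..#|#  b1=1 t=0,i=5
  ...|.  b0=0 t=0,i=12
  bits 00001110 = 14

14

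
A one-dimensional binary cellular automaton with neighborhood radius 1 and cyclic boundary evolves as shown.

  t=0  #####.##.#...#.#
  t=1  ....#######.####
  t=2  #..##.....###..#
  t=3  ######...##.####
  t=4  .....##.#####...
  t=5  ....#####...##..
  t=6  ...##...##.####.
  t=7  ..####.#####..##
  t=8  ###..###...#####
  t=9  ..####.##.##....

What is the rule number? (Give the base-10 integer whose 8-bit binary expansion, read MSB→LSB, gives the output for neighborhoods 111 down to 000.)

126

  [7] ### => .  t=0,i=0
  [6] ##. => #  t=0,i=4
  [5] #.# => #  t=0,i=5
  [4] #.. => #  t=0,i=10
  [3] .## => #  t=0,i=6
  [2] .#. => #  t=0,i=9
  [1] ..# => #  t=0,i=12
  [0] ... => .  t=0,i=11
  bits 01111110 = 126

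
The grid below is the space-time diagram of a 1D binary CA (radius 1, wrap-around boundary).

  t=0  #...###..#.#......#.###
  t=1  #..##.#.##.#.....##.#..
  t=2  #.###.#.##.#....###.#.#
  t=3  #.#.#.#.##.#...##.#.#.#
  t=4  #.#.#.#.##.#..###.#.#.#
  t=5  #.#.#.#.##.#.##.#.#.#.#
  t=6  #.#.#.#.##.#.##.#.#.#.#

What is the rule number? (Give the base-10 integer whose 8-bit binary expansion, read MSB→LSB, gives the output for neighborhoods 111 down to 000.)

  ###|.  b7=0 t=0,i=5
  ##.|#  b6=1 t=0,i=0
  #.#|.  b5=0 t=0,i=10
  #..|.  b4=0 t=0,i=1
  .##|#  b3=1 t=0,i=4
  .#.|#  b2=1 t=0,i=9
  ..#|#  b1=1 t=0,i=3
  ...|.  b0=0 t=0,i=2
  bits 01001110 = 78

78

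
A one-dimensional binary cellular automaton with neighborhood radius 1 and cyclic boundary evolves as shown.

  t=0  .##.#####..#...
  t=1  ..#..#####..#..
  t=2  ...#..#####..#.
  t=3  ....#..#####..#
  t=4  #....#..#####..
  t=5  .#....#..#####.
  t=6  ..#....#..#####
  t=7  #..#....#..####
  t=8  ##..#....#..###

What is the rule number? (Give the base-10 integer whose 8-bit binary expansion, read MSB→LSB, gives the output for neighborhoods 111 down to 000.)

208

  ###|#  b7=1 t=0,i=5
  ##.|#  b6=1 t=0,i=2
  #.#|.  b5=0 t=0,i=3
  #..|#  b4=1 t=0,i=9
  .##|.  b3=0 t=0,i=1
  .#.|.  b2=0 t=0,i=11
  ..#|.  b1=0 t=0,i=0
  ...|.  b0=0 t=0,i=13
  bits 11010000 = 208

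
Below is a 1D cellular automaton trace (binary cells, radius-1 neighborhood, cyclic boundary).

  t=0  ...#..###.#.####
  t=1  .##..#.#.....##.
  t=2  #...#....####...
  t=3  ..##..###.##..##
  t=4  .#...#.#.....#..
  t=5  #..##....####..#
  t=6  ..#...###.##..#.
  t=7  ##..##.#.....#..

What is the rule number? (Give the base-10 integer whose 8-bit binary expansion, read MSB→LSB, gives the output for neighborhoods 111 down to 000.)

131

  [7] ### => #  t=0,i=7
  [6] ##. => .  t=0,i=8
  [5] #.# => .  t=0,i=9
  [4] #.. => .  t=0,i=0
  [3] .## => .  t=0,i=6
  [2] .#. => .  t=0,i=3
  [1] ..# => #  t=0,i=2
  [0] ... => #  t=0,i=1
  bits 10000011 = 131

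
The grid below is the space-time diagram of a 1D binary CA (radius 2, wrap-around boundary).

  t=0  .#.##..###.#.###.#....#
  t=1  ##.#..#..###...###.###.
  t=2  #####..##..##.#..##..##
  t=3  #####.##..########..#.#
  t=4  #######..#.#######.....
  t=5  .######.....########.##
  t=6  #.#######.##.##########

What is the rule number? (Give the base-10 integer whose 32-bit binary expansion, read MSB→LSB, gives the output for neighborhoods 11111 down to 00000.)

  ##### -> #   bit 31 = 1  t=2,i=0
  ####. -> #   bit 30 = 1  t=2,i=3
  ###.# -> #   bit 29 = 1  t=0,i=9
  ###.. -> #   bit 28 = 1  t=1,i=11
  ##.## -> #   bit 27 = 1  t=1,i=18
  ##.#. -> #   bit 26 = 1  t=0,i=10
  ##..# -> .   bit 25 = 0  t=0,i=5
  ##... -> #   bit 24 = 1  t=1,i=12
  #.### -> .   bit 23 = 0  t=0,i=13
  #.##. -> #   bit 22 = 1  t=0,i=3
  #.#.# -> #   bit 21 = 1  t=0,i=1
  #.#.. -> #   bit 20 = 1  t=0,i=17
  #..## -> #   bit 19 = 1  t=0,i=6
  #..#. -> .   bit 18 = 0  t=1,i=5
  #...# -> .   bit 17 = 0  t=1,i=13
  #.... -> #   bit 16 = 1  t=0,i=19
  .#### -> #   bit 15 = 1  t=2,i=22
  .###. -> .   bit 14 = 0  t=0,i=8
  .##.# -> #   bit 13 = 1  t=1,i=1
  .##.. -> .   bit 12 = 0  t=0,i=4
  .#.## -> .   bit 11 = 0  t=0,i=2
  .#.#. -> #   bit 10 = 1  t=0,i=0
  .#..# -> #   bit 9 = 1  t=1,i=4
  .#... -> .   bit 8 = 0  t=0,i=18
  ..### -> .   bit 7 = 0  t=0,i=7
  ..##. -> #   bit 6 = 1  t=2,i=7
  ..#.# -> .   bit 5 = 0  t=0,i=22
  ..#.. -> .   bit 4 = 0  t=1,i=6
  ...## -> #   bit 3 = 1  t=1,i=14
  ...#. -> #   bit 2 = 1  t=0,i=21
  ....# -> #   bit 1 = 1  t=0,i=20
  ..... -> .   bit 0 = 0  t=4,i=20
  bits 11111101011110011010011001001110 = 4252608078

4252608078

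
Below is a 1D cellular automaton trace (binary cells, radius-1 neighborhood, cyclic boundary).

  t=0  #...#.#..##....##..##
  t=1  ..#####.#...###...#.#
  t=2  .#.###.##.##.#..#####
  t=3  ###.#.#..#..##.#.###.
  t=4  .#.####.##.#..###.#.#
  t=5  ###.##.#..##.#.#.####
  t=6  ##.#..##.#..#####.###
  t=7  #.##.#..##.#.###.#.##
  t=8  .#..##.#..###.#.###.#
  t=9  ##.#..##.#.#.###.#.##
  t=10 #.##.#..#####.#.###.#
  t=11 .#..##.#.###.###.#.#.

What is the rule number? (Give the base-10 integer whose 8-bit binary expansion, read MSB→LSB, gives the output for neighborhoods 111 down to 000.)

167

  nb ###: next=#  (t=0,i=20, bit7=1)
  nb ##.: next=.  (t=0,i=0, bit6=0)
  nb #.#: next=#  (t=0,i=5, bit5=1)
  nb #..: next=.  (t=0,i=1, bit4=0)
  nb .##: next=.  (t=0,i=9, bit3=0)
  nb .#.: next=#  (t=0,i=4, bit2=1)
  nb ..#: next=#  (t=0,i=3, bit1=1)
  nb ...: next=#  (t=0,i=2, bit0=1)
  bits 10100111 = 167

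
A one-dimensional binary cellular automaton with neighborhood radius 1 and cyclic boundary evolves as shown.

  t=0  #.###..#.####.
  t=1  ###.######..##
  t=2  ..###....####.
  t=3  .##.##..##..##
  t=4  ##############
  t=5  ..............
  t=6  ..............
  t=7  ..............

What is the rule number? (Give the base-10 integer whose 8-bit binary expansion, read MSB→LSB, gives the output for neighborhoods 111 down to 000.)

126

  ### -> .   bit 7 = 0  t=0,i=3
  ##. -> #   bit 6 = 1  t=0,i=4
  #.# -> #   bit 5 = 1  t=0,i=1
  #.. -> #   bit 4 = 1  t=0,i=5
  .## -> #   bit 3 = 1  t=0,i=2
  .#. -> #   bit 2 = 1  t=0,i=0
  ..# -> #   bit 1 = 1  t=0,i=6
  ... -> .   bit 0 = 0  t=2,i=0
  bits 01111110 = 126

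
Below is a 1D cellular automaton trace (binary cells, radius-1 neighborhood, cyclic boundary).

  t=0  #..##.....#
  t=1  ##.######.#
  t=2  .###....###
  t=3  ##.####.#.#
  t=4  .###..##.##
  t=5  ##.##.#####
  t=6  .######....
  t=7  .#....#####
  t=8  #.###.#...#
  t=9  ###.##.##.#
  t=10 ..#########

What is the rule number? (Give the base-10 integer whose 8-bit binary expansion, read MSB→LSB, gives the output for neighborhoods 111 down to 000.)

121

  ### -> .   bit 7 = 0  t=1,i=0
  ##. -> #   bit 6 = 1  t=0,i=0
  #.# -> #   bit 5 = 1  t=1,i=2
  #.. -> #   bit 4 = 1  t=0,i=1
  .## -> #   bit 3 = 1  t=0,i=3
  .#. -> .   bit 2 = 0  t=3,i=8
  ..# -> .   bit 1 = 0  t=0,i=2
  ... -> #   bit 0 = 1  t=0,i=6
  bits 01111001 = 121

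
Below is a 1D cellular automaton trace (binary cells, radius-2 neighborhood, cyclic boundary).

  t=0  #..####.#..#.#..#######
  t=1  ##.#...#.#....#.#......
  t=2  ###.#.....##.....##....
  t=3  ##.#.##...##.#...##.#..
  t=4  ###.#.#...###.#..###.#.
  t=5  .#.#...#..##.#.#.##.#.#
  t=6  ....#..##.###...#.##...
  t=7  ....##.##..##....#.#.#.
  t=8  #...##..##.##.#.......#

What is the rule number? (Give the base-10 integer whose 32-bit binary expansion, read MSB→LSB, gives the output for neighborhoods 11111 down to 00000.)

369195984

  nb #####: next=.  (t=0,i=18, bit31=0)
  nb ####.: next=.  (t=0,i=5, bit30=0)
  nb ###.#: next=.  (t=0,i=6, bit29=0)
  nb ###..: next=#  (t=0,i=0, bit28=1)
  nb ##.##: next=.  (t=6,i=9, bit27=0)
  nb ##.#.: next=#  (t=0,i=7, bit26=1)
  nb ##..#: next=#  (t=0,i=1, bit25=1)
  nb ##...: next=.  (t=2,i=12, bit24=0)
  nb #.###: next=.  (t=4,i=0, bit23=0)
  nb #.##.: next=.  (t=3,i=5, bit22=0)
  nb #.#.#: next=.  (t=3,i=3, bit21=0)
  nb #.#..: next=.  (t=0,i=8, bit20=0)
  nb #..##: next=.  (t=0,i=2, bit19=0)
  nb #..#.: next=.  (t=0,i=10, bit18=0)
  nb #...#: next=.  (t=1,i=5, bit17=0)
  nb #....: next=#  (t=1,i=11, bit16=1)
  nb .####: next=.  (t=0,i=4, bit15=0)
  nb .###.: next=#  (t=2,i=1, bit14=1)
  nb .##.#: next=#  (t=1,i=1, bit13=1)
  nb .##..: next=#  (t=2,i=11, bit12=1)
  nb .#.##: next=#  (t=3,i=4, bit11=1)
  nb .#.#.: next=.  (t=0,i=12, bit10=0)
  nb .#..#: next=#  (t=0,i=9, bit9=1)
  nb .#...: next=#  (t=1,i=4, bit8=1)
  nb ..###: next=#  (t=0,i=3, bit7=1)
  nb ..##.: next=#  (t=1,i=0, bit6=1)
  nb ..#.#: next=.  (t=0,i=11, bit5=0)
  nb ..#..: next=#  (t=5,i=7, bit4=1)
  nb ...##: next=.  (t=1,i=22, bit3=0)
  nb ...#.: next=.  (t=1,i=6, bit2=0)
  nb ....#: next=.  (t=1,i=12, bit1=0)
  nb .....: next=.  (t=1,i=19, bit0=0)
  bits 00010110000000010111101111010000 = 369195984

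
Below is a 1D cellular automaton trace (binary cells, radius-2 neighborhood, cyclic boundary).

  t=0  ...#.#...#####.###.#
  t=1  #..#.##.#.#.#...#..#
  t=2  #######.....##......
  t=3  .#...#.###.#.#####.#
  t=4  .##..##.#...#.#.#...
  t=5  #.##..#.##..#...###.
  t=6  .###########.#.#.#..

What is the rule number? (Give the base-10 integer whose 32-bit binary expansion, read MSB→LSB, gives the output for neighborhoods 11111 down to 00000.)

1129707817

  [31] ##### => .  t=0,i=11
  [30] ####. => #  t=0,i=12
  [29] ###.# => .  t=0,i=13
  [28] ###.. => .  t=2,i=6
  [27] ##.## => .  t=0,i=14
  [26] ##.#. => .  t=0,i=18
  [25] ##..# => #  t=1,i=1
  [24] ##... => #  t=2,i=7
  [23] #.### => .  t=0,i=15
  [22] #.##. => #  t=1,i=5
  [21] #.#.# => .  t=1,i=8
  [20] #.#.. => #  t=0,i=5
  [19] #..## => .  t=1,i=18
  [18] #..#. => #  t=1,i=2
  [17] #...# => .  t=0,i=1
  [16] #.... => #  t=2,i=8
  [15] .#### => #  t=0,i=10
  [14] .###. => #  t=0,i=16
  [13] .##.# => #  t=1,i=6
  [12] .##.. => #  t=1,i=0
  [11] .#.## => #  t=1,i=4
  [10] .#.#. => .  t=0,i=4
  [9] .#..# => .  t=1,i=17
  [8] .#... => #  t=0,i=0
  [7] ..### => .  t=0,i=9
  [6] ..##. => .  t=1,i=19
  [5] ..#.# => #  t=0,i=3
  [4] ..#.. => .  t=1,i=16
  [3] ...## => #  t=0,i=8
  [2] ...#. => .  t=0,i=2
  [1] ....# => .  t=2,i=10
  [0] ..... => #  t=2,i=9
  bits 01000011010101011111100100101001 = 1129707817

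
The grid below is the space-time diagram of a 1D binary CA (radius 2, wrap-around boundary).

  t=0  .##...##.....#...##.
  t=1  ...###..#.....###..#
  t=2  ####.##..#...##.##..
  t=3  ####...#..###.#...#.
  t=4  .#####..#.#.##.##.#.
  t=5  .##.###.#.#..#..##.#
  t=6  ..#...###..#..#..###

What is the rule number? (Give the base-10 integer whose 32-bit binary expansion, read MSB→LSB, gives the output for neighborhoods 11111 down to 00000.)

1998758824

  nb #####: next=.  (t=4,i=3, bit31=0)
  nb ####.: next=#  (t=2,i=2, bit30=1)
  nb ###.#: next=#  (t=2,i=3, bit29=1)
  nb ###..: next=#  (t=1,i=5, bit28=1)
  nb ##.##: next=.  (t=2,i=4, bit27=0)
  nb ##.#.: next=#  (t=3,i=13, bit26=1)
  nb ##..#: next=#  (t=0,i=19, bit25=1)
  nb ##...: next=#  (t=0,i=3, bit24=1)
  nb #.###: next=.  (t=3,i=0, bit23=0)
  nb #.##.: next=.  (t=2,i=5, bit22=0)
  nb #.#.#: next=#  (t=4,i=10, bit21=1)
  nb #.#..: next=.  (t=3,i=14, bit20=0)
  nb #..##: next=.  (t=0,i=0, bit19=0)
  nb #..#.: next=.  (t=1,i=7, bit18=0)
  nb #...#: next=#  (t=0,i=4, bit17=1)
  nb #....: next=.  (t=0,i=9, bit16=0)
  nb .####: next=#  (t=2,i=1, bit15=1)
  nb .###.: next=.  (t=1,i=4, bit14=0)
  nb .##.#: next=#  (t=2,i=14, bit13=1)
  nb .##..: next=.  (t=0,i=2, bit12=0)
  nb .#.##: next=.  (t=3,i=19, bit11=0)
  nb .#.#.: next=.  (t=4,i=9, bit10=0)
  nb .#..#: next=#  (t=3,i=8, bit9=1)
  nb .#...: next=#  (t=0,i=14, bit8=1)
  nb ..###: next=#  (t=1,i=3, bit7=1)
  nb ..##.: next=.  (t=0,i=1, bit6=0)
  nb ..#.#: next=#  (t=3,i=18, bit5=1)
  nb ..#..: next=.  (t=0,i=13, bit4=0)
  nb ...##: next=#  (t=0,i=5, bit3=1)
  nb ...#.: next=.  (t=0,i=12, bit2=0)
  nb ....#: next=.  (t=0,i=11, bit1=0)
  nb .....: next=.  (t=0,i=10, bit0=0)
  bits 01110111001000101010001110101000 = 1998758824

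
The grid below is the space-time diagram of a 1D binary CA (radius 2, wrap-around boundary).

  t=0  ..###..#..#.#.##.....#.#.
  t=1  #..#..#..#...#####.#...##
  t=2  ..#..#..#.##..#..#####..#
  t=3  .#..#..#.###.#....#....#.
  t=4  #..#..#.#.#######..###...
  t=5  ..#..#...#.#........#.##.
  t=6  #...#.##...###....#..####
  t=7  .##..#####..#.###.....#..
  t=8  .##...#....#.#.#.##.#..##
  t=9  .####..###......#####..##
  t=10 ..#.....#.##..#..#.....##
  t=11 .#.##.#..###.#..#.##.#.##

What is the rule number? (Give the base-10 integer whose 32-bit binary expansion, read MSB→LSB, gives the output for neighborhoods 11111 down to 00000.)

  [31] ##### => .  t=1,i=15
  [30] ####. => .  t=1,i=16
  [29] ###.# => #  t=1,i=17
  [28] ###.. => .  t=0,i=4
  [27] ##.## => .  t=8,i=0
  [26] ##.#. => #  t=1,i=18
  [25] ##..# => .  t=0,i=5
  [24] ##... => #  t=0,i=16
  [23] #.### => .  t=3,i=9
  [22] #.##. => #  t=0,i=14
  [21] #.#.# => .  t=0,i=12
  [20] #.#.. => #  t=0,i=23
  [19] #..## => .  t=2,i=16
  [18] #..#. => #  t=0,i=6
  [17] #...# => #  t=0,i=0
  [16] #.... => #  t=0,i=17
  [15] .#### => #  t=1,i=14
  [14] .###. => #  t=0,i=3
  [13] .##.# => #  t=8,i=18
  [12] .##.. => #  t=0,i=15
  [11] .#.## => #  t=0,i=13
  [10] .#.#. => .  t=0,i=11
  [9] .#..# => .  t=0,i=8
  [8] .#... => #  t=0,i=24
  [7] ..### => .  t=0,i=2
  [6] ..##. => #  t=7,i=1
  [5] ..#.# => .  t=0,i=10
  [4] ..#.. => .  t=0,i=7
  [3] ...## => .  t=0,i=1
  [2] ...#. => .  t=0,i=20
  [1] ....# => #  t=0,i=19
  [0] ..... => .  t=0,i=18
  bits 00100101010101111111100101000010 = 626522434

626522434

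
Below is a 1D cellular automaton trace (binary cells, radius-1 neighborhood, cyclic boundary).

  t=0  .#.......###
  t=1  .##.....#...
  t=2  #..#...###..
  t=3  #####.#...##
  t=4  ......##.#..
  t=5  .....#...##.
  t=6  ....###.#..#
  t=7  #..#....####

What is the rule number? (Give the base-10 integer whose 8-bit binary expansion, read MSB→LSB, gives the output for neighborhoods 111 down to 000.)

22

  [7] ### => .  t=0,i=10
  [6] ##. => .  t=0,i=11
  [5] #.# => .  t=0,i=0
  [4] #.. => #  t=0,i=2
  [3] .## => .  t=0,i=9
  [2] .#. => #  t=0,i=1
  [1] ..# => #  t=0,i=8
  [0] ... => .  t=0,i=3
  bits 00010110 = 22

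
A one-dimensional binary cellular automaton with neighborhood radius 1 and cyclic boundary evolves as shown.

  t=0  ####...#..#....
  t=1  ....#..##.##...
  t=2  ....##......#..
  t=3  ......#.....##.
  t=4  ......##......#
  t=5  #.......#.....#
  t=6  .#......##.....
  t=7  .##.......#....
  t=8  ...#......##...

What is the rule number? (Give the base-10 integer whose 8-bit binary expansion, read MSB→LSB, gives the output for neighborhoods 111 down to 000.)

  ###|.  b7=0 t=0,i=1
  ##.|.  b6=0 t=0,i=3
  #.#|.  b5=0 t=1,i=9
  #..|#  b4=1 t=0,i=4
  .##|.  b3=0 t=0,i=0
  .#.|#  b2=1 t=0,i=7
  ..#|.  b1=0 t=0,i=6
  ...|.  b0=0 t=0,i=5
  bits 00010100 = 20

20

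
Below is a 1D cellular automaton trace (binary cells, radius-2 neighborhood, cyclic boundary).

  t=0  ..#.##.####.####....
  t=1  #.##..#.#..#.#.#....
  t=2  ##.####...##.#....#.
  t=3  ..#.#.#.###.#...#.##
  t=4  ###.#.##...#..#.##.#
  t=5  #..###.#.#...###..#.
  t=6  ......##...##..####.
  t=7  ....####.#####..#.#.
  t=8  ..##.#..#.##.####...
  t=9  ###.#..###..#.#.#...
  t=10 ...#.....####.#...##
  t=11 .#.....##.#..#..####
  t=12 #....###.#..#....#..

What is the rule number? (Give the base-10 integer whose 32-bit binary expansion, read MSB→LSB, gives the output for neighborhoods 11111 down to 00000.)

  nb #####: next=#  (t=7,i=11, bit31=1)
  nb ####.: next=.  (t=0,i=9, bit30=0)
  nb ###.#: next=.  (t=0,i=10, bit29=0)
  nb ###..: next=#  (t=0,i=15, bit28=1)
  nb ##.##: next=#  (t=0,i=6, bit27=1)
  nb ##.#.: next=#  (t=2,i=12, bit26=1)
  nb ##..#: next=#  (t=1,i=4, bit25=1)
  nb ##...: next=.  (t=0,i=16, bit24=0)
  nb #.###: next=.  (t=0,i=7, bit23=0)
  nb #.##.: next=.  (t=0,i=4, bit22=0)
  nb #.#.#: next=#  (t=1,i=13, bit21=1)
  nb #.#..: next=.  (t=1,i=8, bit20=0)
  nb #..##: next=.  (t=5,i=2, bit19=0)
  nb #..#.: next=#  (t=1,i=5, bit18=1)
  nb #...#: next=#  (t=2,i=8, bit17=1)
  nb #....: next=.  (t=0,i=17, bit16=0)
  nb .####: next=#  (t=0,i=8, bit15=1)
  nb .###.: next=.  (t=3,i=9, bit14=0)
  nb .##.#: next=.  (t=0,i=5, bit13=0)
  nb .##..: next=#  (t=1,i=3, bit12=1)
  nb .#.##: next=#  (t=0,i=3, bit11=1)
  nb .#.#.: next=.  (t=1,i=7, bit10=0)
  nb .#..#: next=.  (t=1,i=9, bit9=0)
  nb .#...: next=.  (t=1,i=16, bit8=0)
  nb ..###: next=.  (t=5,i=3, bit7=0)
  nb ..##.: next=#  (t=2,i=10, bit6=1)
  nb ..#.#: next=#  (t=0,i=2, bit5=1)
  nb ..#..: next=.  (t=4,i=11, bit4=0)
  nb ...##: next=#  (t=2,i=9, bit3=1)
  nb ...#.: next=.  (t=0,i=1, bit2=0)
  nb ....#: next=#  (t=0,i=0, bit1=1)
  nb .....: next=.  (t=0,i=18, bit0=0)
  bits 10011110001001101001100001101010 = 2653329514

2653329514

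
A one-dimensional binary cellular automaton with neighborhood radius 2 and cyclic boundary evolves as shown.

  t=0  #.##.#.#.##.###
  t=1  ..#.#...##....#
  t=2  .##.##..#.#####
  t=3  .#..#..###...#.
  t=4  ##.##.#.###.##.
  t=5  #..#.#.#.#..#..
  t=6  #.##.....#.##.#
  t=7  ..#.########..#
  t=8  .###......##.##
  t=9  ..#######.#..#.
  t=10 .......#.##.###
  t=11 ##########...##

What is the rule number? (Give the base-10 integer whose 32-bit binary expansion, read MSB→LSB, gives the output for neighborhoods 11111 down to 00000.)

1432177015

  #####|.  b31=0 t=2,i=12
  ####.|#  b30=1 t=0,i=14
  ###.#|.  b29=0 t=0,i=0
  ###..|#  b28=1 t=3,i=9
  ##.##|.  b27=0 t=0,i=1
  ##.#.|#  b26=1 t=0,i=4
  ##..#|.  b25=0 t=2,i=6
  ##...|#  b24=1 t=1,i=10
  #.###|.  b23=0 t=0,i=12
  #.##.|#  b22=1 t=0,i=2
  #.#.#|.  b21=0 t=0,i=5
  #.#..|#  b20=1 t=1,i=4
  #..##|#  b19=1 t=3,i=6
  #..#.|#  b18=1 t=1,i=1
  #...#|.  b17=0 t=1,i=6
  #....|#  b16=1 t=1,i=11
  .####|.  b15=0 t=0,i=13
  .###.|#  b14=1 t=3,i=8
  .##.#|.  b13=0 t=0,i=3
  .##..|.  b12=0 t=1,i=9
  .#.##|#  b11=1 t=0,i=8
  .#.#.|.  b10=0 t=0,i=6
  .#..#|.  b9=0 t=1,i=0
  .#...|#  b8=1 t=1,i=5
  ..###|.  b7=0 t=3,i=7
  ..##.|#  b6=1 t=1,i=8
  ..#.#|#  b5=1 t=1,i=2
  ..#..|#  b4=1 t=1,i=14
  ...##|.  b3=0 t=1,i=7
  ...#.|#  b2=1 t=1,i=13
  ....#|#  b1=1 t=1,i=12
  .....|#  b0=1 t=6,i=6
  bits 01010101010111010100100101110111 = 1432177015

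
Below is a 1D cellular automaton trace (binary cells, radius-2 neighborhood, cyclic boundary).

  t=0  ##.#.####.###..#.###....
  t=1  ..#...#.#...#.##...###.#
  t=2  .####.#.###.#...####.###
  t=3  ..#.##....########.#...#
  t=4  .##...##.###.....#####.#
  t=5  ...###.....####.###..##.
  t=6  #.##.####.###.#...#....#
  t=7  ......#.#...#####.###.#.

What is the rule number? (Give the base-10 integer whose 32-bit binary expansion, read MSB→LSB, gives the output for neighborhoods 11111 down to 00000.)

890732985

  ##### -> .   bit 31 = 0  t=3,i=12
  ####. -> .   bit 30 = 0  t=0,i=7
  ###.# -> #   bit 29 = 1  t=0,i=8
  ###.. -> #   bit 28 = 1  t=0,i=12
  ##.## -> .   bit 27 = 0  t=0,i=9
  ##.#. -> #   bit 26 = 1  t=0,i=2
  ##..# -> .   bit 25 = 0  t=0,i=13
  ##... -> #   bit 24 = 1  t=0,i=20
  #.### -> .   bit 23 = 0  t=0,i=5
  #.##. -> .   bit 22 = 0  t=1,i=14
  #.#.# -> .   bit 21 = 0  t=0,i=3
  #.#.. -> #   bit 20 = 1  t=1,i=8
  #..## -> .   bit 19 = 0  t=5,i=20
  #..#. -> #   bit 18 = 1  t=0,i=14
  #...# -> #   bit 17 = 1  t=1,i=4
  #.... -> #   bit 16 = 1  t=0,i=21
  .#### -> #   bit 15 = 1  t=0,i=6
  .###. -> .   bit 14 = 0  t=0,i=11
  .##.# -> .   bit 13 = 0  t=0,i=1
  .##.. -> .   bit 12 = 0  t=1,i=15
  .#.## -> .   bit 11 = 0  t=0,i=4
  .#.#. -> .   bit 10 = 0  t=1,i=7
  .#..# -> .   bit 9 = 0  t=1,i=0
  .#... -> #   bit 8 = 1  t=1,i=3
  ..### -> #   bit 7 = 1  t=1,i=19
  ..##. -> .   bit 6 = 0  t=0,i=0
  ..#.# -> #   bit 5 = 1  t=0,i=15
  ..#.. -> #   bit 4 = 1  t=1,i=2
  ...## -> #   bit 3 = 1  t=0,i=23
  ...#. -> .   bit 2 = 0  t=1,i=5
  ....# -> .   bit 1 = 0  t=0,i=22
  ..... -> #   bit 0 = 1  t=4,i=14
  bits 00110101000101111000000110111001 = 890732985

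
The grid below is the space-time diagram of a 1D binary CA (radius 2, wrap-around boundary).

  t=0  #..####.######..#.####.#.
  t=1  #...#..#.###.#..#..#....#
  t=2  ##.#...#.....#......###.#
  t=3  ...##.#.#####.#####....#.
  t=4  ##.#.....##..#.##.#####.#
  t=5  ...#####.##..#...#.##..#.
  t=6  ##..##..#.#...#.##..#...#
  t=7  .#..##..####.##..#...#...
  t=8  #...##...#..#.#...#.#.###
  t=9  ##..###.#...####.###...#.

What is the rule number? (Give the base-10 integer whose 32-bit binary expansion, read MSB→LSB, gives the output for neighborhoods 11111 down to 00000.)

2568066407

  ##### -> #   bit 31 = 1  t=0,i=10
  ####. -> .   bit 30 = 0  t=0,i=5
  ###.# -> .   bit 29 = 0  t=0,i=6
  ###.. -> #   bit 28 = 1  t=0,i=13
  ##.## -> #   bit 27 = 1  t=0,i=7
  ##.#. -> .   bit 26 = 0  t=0,i=22
  ##..# -> .   bit 25 = 0  t=0,i=14
  ##... -> #   bit 24 = 1  t=1,i=1
  #.### -> .   bit 23 = 0  t=0,i=8
  #.##. -> .   bit 22 = 0  t=4,i=15
  #.#.# -> .   bit 21 = 0  t=0,i=23
  #.#.. -> #   bit 20 = 1  t=0,i=0
  #..## -> .   bit 19 = 0  t=0,i=2
  #..#. -> .   bit 18 = 0  t=0,i=15
  #...# -> .   bit 17 = 0  t=1,i=2
  #.... -> #   bit 16 = 1  t=1,i=21
  .#### -> #   bit 15 = 1  t=0,i=4
  .###. -> .   bit 14 = 0  t=1,i=10
  .##.# -> .   bit 13 = 0  t=3,i=4
  .##.. -> #   bit 12 = 1  t=1,i=0
  .#.## -> .   bit 11 = 0  t=0,i=17
  .#.#. -> #   bit 10 = 1  t=0,i=24
  .#..# -> .   bit 9 = 0  t=0,i=1
  .#... -> #   bit 8 = 1  t=1,i=20
  ..### -> .   bit 7 = 0  t=0,i=3
  ..##. -> #   bit 6 = 1  t=1,i=24
  ..#.# -> #   bit 5 = 1  t=0,i=16
  ..#.. -> .   bit 4 = 0  t=1,i=4
  ...## -> .   bit 3 = 0  t=1,i=23
  ...#. -> #   bit 2 = 1  t=1,i=3
  ....# -> #   bit 1 = 1  t=1,i=22
  ..... -> #   bit 0 = 1  t=2,i=10
  bits 10011001000100011001010101100111 = 2568066407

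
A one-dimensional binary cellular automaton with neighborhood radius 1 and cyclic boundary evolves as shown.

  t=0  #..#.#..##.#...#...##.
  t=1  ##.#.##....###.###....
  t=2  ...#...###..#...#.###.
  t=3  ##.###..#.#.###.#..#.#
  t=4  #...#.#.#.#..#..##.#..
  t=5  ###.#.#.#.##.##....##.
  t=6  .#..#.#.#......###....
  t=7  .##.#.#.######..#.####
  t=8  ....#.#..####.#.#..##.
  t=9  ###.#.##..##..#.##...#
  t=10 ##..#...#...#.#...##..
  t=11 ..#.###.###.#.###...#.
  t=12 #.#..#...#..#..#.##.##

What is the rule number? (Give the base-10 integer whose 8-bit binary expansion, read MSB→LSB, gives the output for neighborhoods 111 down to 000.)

  nb ###: next=#  (t=1,i=12, bit7=1)
  nb ##.: next=.  (t=0,i=9, bit6=0)
  nb #.#: next=.  (t=0,i=4, bit5=0)
  nb #..: next=#  (t=0,i=1, bit4=1)
  nb .##: next=.  (t=0,i=8, bit3=0)
  nb .#.: next=#  (t=0,i=0, bit2=1)
  nb ..#: next=.  (t=0,i=2, bit1=0)
  nb ...: next=#  (t=0,i=13, bit0=1)
  bits 10010101 = 149

149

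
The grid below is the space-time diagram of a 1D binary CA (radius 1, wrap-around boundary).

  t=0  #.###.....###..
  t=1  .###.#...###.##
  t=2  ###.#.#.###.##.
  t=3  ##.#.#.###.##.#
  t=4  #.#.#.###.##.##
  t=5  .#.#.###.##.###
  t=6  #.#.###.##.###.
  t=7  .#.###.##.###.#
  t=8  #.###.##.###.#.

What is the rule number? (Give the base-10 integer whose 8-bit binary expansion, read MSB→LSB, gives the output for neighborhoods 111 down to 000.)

186

  ### -> #   bit 7 = 1  t=0,i=3
  ##. -> .   bit 6 = 0  t=0,i=4
  #.# -> #   bit 5 = 1  t=0,i=1
  #.. -> #   bit 4 = 1  t=0,i=5
  .## -> #   bit 3 = 1  t=0,i=2
  .#. -> .   bit 2 = 0  t=0,i=0
  ..# -> #   bit 1 = 1  t=0,i=9
  ... -> .   bit 0 = 0  t=0,i=6
  bits 10111010 = 186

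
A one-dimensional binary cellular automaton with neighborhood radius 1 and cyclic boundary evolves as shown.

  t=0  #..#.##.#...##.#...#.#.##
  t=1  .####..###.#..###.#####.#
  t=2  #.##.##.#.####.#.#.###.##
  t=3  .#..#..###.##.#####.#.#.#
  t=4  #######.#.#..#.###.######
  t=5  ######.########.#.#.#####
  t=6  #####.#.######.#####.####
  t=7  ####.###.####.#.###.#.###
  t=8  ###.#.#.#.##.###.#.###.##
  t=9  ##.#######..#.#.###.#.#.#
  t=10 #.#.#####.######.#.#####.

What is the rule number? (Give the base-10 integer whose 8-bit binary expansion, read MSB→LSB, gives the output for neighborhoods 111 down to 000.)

  [7] ### => #  t=0,i=24
  [6] ##. => .  t=0,i=0
  [5] #.# => #  t=0,i=4
  [4] #.. => #  t=0,i=1
  [3] .## => .  t=0,i=5
  [2] .#. => #  t=0,i=3
  [1] ..# => #  t=0,i=2
  [0] ... => .  t=0,i=10
  bits 10110110 = 182

182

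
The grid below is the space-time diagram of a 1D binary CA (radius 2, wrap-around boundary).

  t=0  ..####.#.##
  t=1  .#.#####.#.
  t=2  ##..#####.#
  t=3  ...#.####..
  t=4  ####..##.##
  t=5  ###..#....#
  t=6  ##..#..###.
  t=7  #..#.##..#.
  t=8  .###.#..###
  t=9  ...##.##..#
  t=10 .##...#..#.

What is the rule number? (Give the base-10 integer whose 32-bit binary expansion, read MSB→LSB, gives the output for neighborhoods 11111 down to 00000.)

3849291311

  nb #####: next=#  (t=1,i=5, bit31=1)
  nb ####.: next=#  (t=0,i=4, bit30=1)
  nb ###.#: next=#  (t=0,i=5, bit29=1)
  nb ###..: next=.  (t=2,i=1, bit28=0)
  nb ##.##: next=.  (t=2,i=9, bit27=0)
  nb ##.#.: next=#  (t=0,i=6, bit26=1)
  nb ##..#: next=.  (t=0,i=0, bit25=0)
  nb ##...: next=#  (t=3,i=9, bit24=1)
  nb #.###: next=.  (t=1,i=3, bit23=0)
  nb #.##.: next=#  (t=0,i=9, bit22=1)
  nb #.#.#: next=#  (t=0,i=7, bit21=1)
  nb #.#..: next=.  (t=1,i=9, bit20=0)
  nb #..##: next=#  (t=0,i=1, bit19=1)
  nb #..#.: next=#  (t=1,i=0, bit18=1)
  nb #...#: next=#  (t=9,i=1, bit17=1)
  nb #....: next=#  (t=3,i=10, bit16=1)
  nb .####: next=#  (t=0,i=3, bit15=1)
  nb .###.: next=.  (t=2,i=0, bit14=0)
  nb .##.#: next=.  (t=4,i=7, bit13=0)
  nb .##..: next=.  (t=0,i=10, bit12=0)
  nb .#.##: next=.  (t=0,i=8, bit11=0)
  nb .#.#.: next=#  (t=7,i=10, bit10=1)
  nb .#..#: next=#  (t=1,i=10, bit9=1)
  nb .#...: next=.  (t=5,i=6, bit8=0)
  nb ..###: next=.  (t=0,i=2, bit7=0)
  nb ..##.: next=.  (t=4,i=6, bit6=0)
  nb ..#.#: next=#  (t=1,i=1, bit5=1)
  nb ..#..: next=.  (t=5,i=5, bit4=0)
  nb ...##: next=#  (t=5,i=9, bit3=1)
  nb ...#.: next=#  (t=3,i=2, bit2=1)
  nb ....#: next=#  (t=3,i=1, bit1=1)
  nb .....: next=#  (t=3,i=0, bit0=1)
  bits 11100101011011111000011000101111 = 3849291311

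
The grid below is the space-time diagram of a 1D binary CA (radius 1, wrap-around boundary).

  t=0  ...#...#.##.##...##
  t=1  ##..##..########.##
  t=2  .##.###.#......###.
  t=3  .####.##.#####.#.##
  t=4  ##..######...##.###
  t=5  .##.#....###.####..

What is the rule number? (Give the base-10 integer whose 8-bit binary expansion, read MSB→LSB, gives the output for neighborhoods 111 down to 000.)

121

  ### -> .   bit 7 = 0  t=1,i=0
  ##. -> #   bit 6 = 1  t=0,i=10
  #.# -> #   bit 5 = 1  t=0,i=8
  #.. -> #   bit 4 = 1  t=0,i=0
  .## -> #   bit 3 = 1  t=0,i=9
  .#. -> .   bit 2 = 0  t=0,i=3
  ..# -> .   bit 1 = 0  t=0,i=2
  ... -> #   bit 0 = 1  t=0,i=1
  bits 01111001 = 121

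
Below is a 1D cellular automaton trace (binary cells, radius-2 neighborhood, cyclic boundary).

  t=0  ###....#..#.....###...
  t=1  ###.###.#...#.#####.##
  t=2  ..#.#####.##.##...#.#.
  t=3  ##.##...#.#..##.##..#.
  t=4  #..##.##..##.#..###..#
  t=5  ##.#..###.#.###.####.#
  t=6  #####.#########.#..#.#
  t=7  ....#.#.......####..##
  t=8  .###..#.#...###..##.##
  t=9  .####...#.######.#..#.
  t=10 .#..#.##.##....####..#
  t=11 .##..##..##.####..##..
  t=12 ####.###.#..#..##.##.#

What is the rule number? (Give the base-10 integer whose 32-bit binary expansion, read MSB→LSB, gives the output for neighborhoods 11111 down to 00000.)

921918158

  nb #####: next=.  (t=1,i=0, bit31=0)
  nb ####.: next=.  (t=1,i=1, bit30=0)
  nb ###.#: next=#  (t=1,i=2, bit29=1)
  nb ###..: next=#  (t=0,i=2, bit28=1)
  nb ##.##: next=.  (t=1,i=3, bit27=0)
  nb ##.#.: next=#  (t=1,i=7, bit26=1)
  nb ##..#: next=#  (t=3,i=18, bit25=1)
  nb ##...: next=.  (t=0,i=3, bit24=0)
  nb #.###: next=#  (t=1,i=4, bit23=1)
  nb #.##.: next=#  (t=2,i=10, bit22=1)
  nb #.#.#: next=#  (t=5,i=10, bit21=1)
  nb #.#..: next=#  (t=1,i=8, bit20=1)
  nb #..##: next=.  (t=3,i=12, bit19=0)
  nb #..#.: next=.  (t=0,i=9, bit18=0)
  nb #...#: next=#  (t=0,i=20, bit17=1)
  nb #....: next=#  (t=0,i=4, bit16=1)
  nb .####: next=.  (t=1,i=15, bit15=0)
  nb .###.: next=#  (t=0,i=1, bit14=1)
  nb .##.#: next=.  (t=2,i=11, bit13=0)
  nb .##..: next=#  (t=2,i=14, bit12=1)
  nb .#.##: next=#  (t=1,i=13, bit11=1)
  nb .#.#.: next=.  (t=2,i=19, bit10=0)
  nb .#..#: next=#  (t=0,i=8, bit9=1)
  nb .#...: next=.  (t=0,i=11, bit8=0)
  nb ..###: next=#  (t=0,i=0, bit7=1)
  nb ..##.: next=#  (t=3,i=13, bit6=1)
  nb ..#.#: next=.  (t=1,i=12, bit5=0)
  nb ..#..: next=.  (t=0,i=7, bit4=0)
  nb ...##: next=#  (t=0,i=15, bit3=1)
  nb ...#.: next=#  (t=0,i=6, bit2=1)
  nb ....#: next=#  (t=0,i=5, bit1=1)
  nb .....: next=.  (t=0,i=13, bit0=0)
  bits 00110110111100110101101011001110 = 921918158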